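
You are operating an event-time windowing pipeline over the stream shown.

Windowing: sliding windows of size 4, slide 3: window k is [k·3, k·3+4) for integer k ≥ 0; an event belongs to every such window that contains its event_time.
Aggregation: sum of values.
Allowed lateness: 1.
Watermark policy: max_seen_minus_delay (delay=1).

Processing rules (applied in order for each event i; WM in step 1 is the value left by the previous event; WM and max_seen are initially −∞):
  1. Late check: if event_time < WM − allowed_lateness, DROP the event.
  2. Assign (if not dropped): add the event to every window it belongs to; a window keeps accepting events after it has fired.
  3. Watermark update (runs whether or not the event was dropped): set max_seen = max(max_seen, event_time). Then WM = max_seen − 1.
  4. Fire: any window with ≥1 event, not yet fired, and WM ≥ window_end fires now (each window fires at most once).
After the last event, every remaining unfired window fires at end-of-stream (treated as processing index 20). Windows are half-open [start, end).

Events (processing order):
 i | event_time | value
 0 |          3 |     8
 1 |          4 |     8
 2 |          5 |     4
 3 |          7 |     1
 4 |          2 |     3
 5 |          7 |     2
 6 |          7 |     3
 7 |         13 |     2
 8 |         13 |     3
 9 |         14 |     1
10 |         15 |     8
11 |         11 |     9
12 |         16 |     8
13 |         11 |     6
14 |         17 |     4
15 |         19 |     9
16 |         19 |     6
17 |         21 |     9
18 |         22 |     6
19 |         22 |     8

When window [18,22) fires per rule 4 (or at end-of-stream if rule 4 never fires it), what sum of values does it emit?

24

i=0 t=3 v=8: → [3,7),[0,4); WM=2
i=1 t=4 v=8: → [3,7); WM=3
i=2 t=5 v=4: → [3,7); WM=4; [0,4) fires=8
i=3 t=7 v=1: → [6,10); WM=6
i=4 t=2 v=3: DROP (t<6-1); WM=6
i=5 t=7 v=2: → [6,10); WM=6
i=6 t=7 v=3: → [6,10); WM=6
i=7 t=13 v=2: → [12,16); WM=12; [3,7) fires=20 [6,10) fires=6
i=8 t=13 v=3: → [12,16); WM=12
i=9 t=14 v=1: → [12,16); WM=13
i=10 t=15 v=8: → [15,19),[12,16); WM=14
i=11 t=11 v=9: DROP (t<14-1); WM=14
i=12 t=16 v=8: → [15,19); WM=15
i=13 t=11 v=6: DROP (t<15-1); WM=15
i=14 t=17 v=4: → [15,19); WM=16; [12,16) fires=14
i=15 t=19 v=9: → [18,22); WM=18
i=16 t=19 v=6: → [18,22); WM=18
i=17 t=21 v=9: → [21,25),[18,22); WM=20; [15,19) fires=20
i=18 t=22 v=6: → [21,25); WM=21
i=19 t=22 v=8: → [21,25); WM=21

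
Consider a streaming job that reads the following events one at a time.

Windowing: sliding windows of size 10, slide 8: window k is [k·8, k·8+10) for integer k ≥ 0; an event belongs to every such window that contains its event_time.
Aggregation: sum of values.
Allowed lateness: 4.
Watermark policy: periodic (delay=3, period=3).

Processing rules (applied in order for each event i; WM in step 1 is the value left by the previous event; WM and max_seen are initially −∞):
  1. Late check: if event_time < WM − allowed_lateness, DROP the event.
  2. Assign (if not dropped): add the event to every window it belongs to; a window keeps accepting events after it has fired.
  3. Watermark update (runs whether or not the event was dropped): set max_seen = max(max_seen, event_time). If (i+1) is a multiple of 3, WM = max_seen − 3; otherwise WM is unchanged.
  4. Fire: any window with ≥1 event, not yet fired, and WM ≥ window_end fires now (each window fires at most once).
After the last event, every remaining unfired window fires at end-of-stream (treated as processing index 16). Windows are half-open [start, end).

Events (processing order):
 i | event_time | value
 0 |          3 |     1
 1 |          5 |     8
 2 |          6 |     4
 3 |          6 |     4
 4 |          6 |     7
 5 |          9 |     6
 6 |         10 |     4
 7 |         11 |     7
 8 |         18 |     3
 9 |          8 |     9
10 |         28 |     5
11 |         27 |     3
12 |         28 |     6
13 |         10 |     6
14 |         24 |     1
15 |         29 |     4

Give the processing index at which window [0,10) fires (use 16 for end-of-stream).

i=0 t=3 v=1: → [0,10); WM=−∞
i=1 t=5 v=8: → [0,10); WM=−∞
i=2 t=6 v=4: → [0,10); WM=3
i=3 t=6 v=4: → [0,10); WM=3
i=4 t=6 v=7: → [0,10); WM=3
i=5 t=9 v=6: → [8,18),[0,10); WM=6
i=6 t=10 v=4: → [8,18); WM=6
i=7 t=11 v=7: → [8,18); WM=6
i=8 t=18 v=3: → [16,26); WM=15; [0,10) fires=30
i=9 t=8 v=9: DROP (t<15-4); WM=15
i=10 t=28 v=5: → [24,34); WM=15
i=11 t=27 v=3: → [24,34); WM=25; [8,18) fires=17
i=12 t=28 v=6: → [24,34); WM=25
i=13 t=10 v=6: DROP (t<25-4); WM=25
i=14 t=24 v=1: → [24,34),[16,26); WM=25
i=15 t=29 v=4: → [24,34); WM=25

8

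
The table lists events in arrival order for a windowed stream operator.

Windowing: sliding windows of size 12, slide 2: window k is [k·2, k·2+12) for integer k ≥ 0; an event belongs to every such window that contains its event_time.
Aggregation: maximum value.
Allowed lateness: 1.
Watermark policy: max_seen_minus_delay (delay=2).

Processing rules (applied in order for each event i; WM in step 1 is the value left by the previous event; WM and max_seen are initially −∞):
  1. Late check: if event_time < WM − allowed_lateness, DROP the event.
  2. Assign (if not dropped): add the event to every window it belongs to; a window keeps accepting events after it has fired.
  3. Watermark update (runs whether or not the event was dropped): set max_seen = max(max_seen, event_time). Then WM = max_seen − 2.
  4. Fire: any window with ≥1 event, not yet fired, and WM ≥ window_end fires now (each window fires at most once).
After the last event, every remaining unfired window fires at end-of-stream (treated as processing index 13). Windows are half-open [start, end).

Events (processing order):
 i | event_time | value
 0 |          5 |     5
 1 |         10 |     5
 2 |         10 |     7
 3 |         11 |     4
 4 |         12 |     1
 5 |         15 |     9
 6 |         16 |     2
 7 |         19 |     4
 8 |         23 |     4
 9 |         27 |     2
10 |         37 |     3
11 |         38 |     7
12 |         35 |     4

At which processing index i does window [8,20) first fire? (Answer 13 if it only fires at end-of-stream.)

8

i=0 t=5 v=5: → [4,16),[2,14),[0,12); WM=3
i=1 t=10 v=5: → [10,22),[8,20),[6,18),[4,16),[2,14),[0,12); WM=8
i=2 t=10 v=7: → [10,22),[8,20),[6,18),[4,16),[2,14),[0,12); WM=8
i=3 t=11 v=4: → [10,22),[8,20),[6,18),[4,16),[2,14),[0,12); WM=9
i=4 t=12 v=1: → [12,24),[10,22),[8,20),[6,18),[4,16),[2,14); WM=10
i=5 t=15 v=9: → [14,26),[12,24),[10,22),[8,20),[6,18),[4,16); WM=13; [0,12) fires=7
i=6 t=16 v=2: → [16,28),[14,26),[12,24),[10,22),[8,20),[6,18); WM=14; [2,14) fires=7
i=7 t=19 v=4: → [18,30),[16,28),[14,26),[12,24),[10,22),[8,20); WM=17; [4,16) fires=9
i=8 t=23 v=4: → [22,34),[20,32),[18,30),[16,28),[14,26),[12,24); WM=21; [6,18) fires=9 [8,20) fires=9
i=9 t=27 v=2: → [26,38),[24,36),[22,34),[20,32),[18,30),[16,28); WM=25; [10,22) fires=9 [12,24) fires=9
i=10 t=37 v=3: → [36,48),[34,46),[32,44),[30,42),[28,40),[26,38); WM=35; [14,26) fires=9 [16,28) fires=4 [18,30) fires=4 [20,32) fires=4 [22,34) fires=4
i=11 t=38 v=7: → [38,50),[36,48),[34,46),[32,44),[30,42),[28,40); WM=36; [24,36) fires=2
i=12 t=35 v=4: → [34,46),[32,44),[30,42),[28,40),[26,38),[24,36); WM=36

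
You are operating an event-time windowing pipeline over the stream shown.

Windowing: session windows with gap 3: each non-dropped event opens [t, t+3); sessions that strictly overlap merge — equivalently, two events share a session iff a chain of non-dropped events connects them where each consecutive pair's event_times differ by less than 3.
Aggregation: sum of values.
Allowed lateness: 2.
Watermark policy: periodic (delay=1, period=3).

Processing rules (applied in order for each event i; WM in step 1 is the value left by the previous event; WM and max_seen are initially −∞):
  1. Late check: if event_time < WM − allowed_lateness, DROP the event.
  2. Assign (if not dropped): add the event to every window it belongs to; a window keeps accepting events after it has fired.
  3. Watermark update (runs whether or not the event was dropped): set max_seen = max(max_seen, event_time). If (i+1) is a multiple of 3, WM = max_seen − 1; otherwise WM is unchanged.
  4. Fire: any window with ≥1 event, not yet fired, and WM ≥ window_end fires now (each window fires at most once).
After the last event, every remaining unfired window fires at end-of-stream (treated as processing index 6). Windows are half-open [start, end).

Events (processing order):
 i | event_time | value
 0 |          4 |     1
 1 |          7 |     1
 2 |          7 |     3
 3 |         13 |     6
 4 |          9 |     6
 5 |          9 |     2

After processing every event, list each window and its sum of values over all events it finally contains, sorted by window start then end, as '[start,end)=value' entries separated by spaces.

[4,7)=1 [7,12)=12 [13,16)=6

i=0 t=4 v=1: → [4,7); WM=−∞
i=1 t=7 v=1: → [7,10); WM=−∞
i=2 t=7 v=3: → [7,10); WM=6
i=3 t=13 v=6: → [13,16); WM=6
i=4 t=9 v=6: → [7,12); WM=6
i=5 t=9 v=2: → [7,12); WM=12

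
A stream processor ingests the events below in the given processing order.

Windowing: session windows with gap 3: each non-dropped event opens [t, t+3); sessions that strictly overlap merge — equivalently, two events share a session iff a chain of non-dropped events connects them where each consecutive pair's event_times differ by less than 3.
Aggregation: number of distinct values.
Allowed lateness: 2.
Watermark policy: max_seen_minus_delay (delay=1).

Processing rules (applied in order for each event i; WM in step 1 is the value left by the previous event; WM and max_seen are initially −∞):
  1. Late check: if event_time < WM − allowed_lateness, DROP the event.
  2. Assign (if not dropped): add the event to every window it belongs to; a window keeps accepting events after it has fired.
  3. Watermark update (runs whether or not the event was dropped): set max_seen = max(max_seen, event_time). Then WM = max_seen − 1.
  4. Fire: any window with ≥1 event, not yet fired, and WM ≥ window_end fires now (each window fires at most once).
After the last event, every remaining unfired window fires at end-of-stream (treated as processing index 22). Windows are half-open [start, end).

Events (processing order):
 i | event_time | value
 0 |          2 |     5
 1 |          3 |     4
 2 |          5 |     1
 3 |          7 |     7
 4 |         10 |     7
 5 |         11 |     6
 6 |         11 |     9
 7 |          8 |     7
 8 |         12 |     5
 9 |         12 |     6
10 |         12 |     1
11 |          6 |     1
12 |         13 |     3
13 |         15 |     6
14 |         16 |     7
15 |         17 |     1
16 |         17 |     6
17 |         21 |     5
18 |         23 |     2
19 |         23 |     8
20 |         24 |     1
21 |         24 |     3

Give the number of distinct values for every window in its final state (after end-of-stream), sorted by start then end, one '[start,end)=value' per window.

[2,20)=7 [21,27)=5

i=0 t=2 v=5: → [2,5); WM=1
i=1 t=3 v=4: → [2,6); WM=2
i=2 t=5 v=1: → [2,8); WM=4
i=3 t=7 v=7: → [2,10); WM=6
i=4 t=10 v=7: → [10,13); WM=9
i=5 t=11 v=6: → [10,14); WM=10
i=6 t=11 v=9: → [10,14); WM=10
i=7 t=8 v=7: → [2,14); WM=10
i=8 t=12 v=5: → [2,15); WM=11
i=9 t=12 v=6: → [2,15); WM=11
i=10 t=12 v=1: → [2,15); WM=11
i=11 t=6 v=1: DROP (t<11-2); WM=11
i=12 t=13 v=3: → [2,16); WM=12
i=13 t=15 v=6: → [2,18); WM=14
i=14 t=16 v=7: → [2,19); WM=15
i=15 t=17 v=1: → [2,20); WM=16
i=16 t=17 v=6: → [2,20); WM=16
i=17 t=21 v=5: → [21,24); WM=20
i=18 t=23 v=2: → [21,26); WM=22
i=19 t=23 v=8: → [21,26); WM=22
i=20 t=24 v=1: → [21,27); WM=23
i=21 t=24 v=3: → [21,27); WM=23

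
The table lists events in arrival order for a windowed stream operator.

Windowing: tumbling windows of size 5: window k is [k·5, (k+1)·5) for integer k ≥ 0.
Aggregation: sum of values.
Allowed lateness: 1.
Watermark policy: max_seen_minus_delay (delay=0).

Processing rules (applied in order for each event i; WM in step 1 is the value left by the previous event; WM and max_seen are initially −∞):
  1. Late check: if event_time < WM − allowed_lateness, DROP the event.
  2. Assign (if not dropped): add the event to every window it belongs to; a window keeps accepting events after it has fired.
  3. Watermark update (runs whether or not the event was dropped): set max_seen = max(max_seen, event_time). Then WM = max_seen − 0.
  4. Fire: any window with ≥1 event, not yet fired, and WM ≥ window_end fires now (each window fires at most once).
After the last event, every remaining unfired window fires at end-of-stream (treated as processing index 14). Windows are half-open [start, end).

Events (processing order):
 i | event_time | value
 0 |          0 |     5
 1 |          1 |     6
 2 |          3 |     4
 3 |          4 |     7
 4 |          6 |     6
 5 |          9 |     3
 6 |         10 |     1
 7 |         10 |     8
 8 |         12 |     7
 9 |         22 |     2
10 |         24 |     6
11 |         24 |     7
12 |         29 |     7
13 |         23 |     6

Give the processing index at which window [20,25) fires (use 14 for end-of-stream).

12

i=0 t=0 v=5: → [0,5); WM=0
i=1 t=1 v=6: → [0,5); WM=1
i=2 t=3 v=4: → [0,5); WM=3
i=3 t=4 v=7: → [0,5); WM=4
i=4 t=6 v=6: → [5,10); WM=6; [0,5) fires=22
i=5 t=9 v=3: → [5,10); WM=9
i=6 t=10 v=1: → [10,15); WM=10; [5,10) fires=9
i=7 t=10 v=8: → [10,15); WM=10
i=8 t=12 v=7: → [10,15); WM=12
i=9 t=22 v=2: → [20,25); WM=22; [10,15) fires=16
i=10 t=24 v=6: → [20,25); WM=24
i=11 t=24 v=7: → [20,25); WM=24
i=12 t=29 v=7: → [25,30); WM=29; [20,25) fires=15
i=13 t=23 v=6: DROP (t<29-1); WM=29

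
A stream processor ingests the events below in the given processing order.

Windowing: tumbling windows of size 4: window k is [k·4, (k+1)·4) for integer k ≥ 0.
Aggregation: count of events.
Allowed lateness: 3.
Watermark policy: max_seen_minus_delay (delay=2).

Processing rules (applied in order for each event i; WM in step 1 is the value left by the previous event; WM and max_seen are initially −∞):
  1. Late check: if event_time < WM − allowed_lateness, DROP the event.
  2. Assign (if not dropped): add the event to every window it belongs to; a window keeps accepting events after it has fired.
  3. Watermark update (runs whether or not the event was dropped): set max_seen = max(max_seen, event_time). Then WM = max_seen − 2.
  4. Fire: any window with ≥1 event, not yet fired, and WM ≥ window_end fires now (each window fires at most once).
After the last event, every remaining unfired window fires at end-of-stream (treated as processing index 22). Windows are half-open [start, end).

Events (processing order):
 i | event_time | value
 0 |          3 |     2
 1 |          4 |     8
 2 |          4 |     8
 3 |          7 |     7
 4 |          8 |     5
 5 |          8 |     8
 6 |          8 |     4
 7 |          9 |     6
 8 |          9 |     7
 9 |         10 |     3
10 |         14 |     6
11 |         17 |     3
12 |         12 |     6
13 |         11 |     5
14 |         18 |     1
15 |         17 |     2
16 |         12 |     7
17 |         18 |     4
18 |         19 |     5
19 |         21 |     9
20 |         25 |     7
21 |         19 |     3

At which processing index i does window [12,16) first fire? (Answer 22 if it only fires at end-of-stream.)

14

i=0 t=3 v=2: → [0,4); WM=1
i=1 t=4 v=8: → [4,8); WM=2
i=2 t=4 v=8: → [4,8); WM=2
i=3 t=7 v=7: → [4,8); WM=5; [0,4) fires=1
i=4 t=8 v=5: → [8,12); WM=6
i=5 t=8 v=8: → [8,12); WM=6
i=6 t=8 v=4: → [8,12); WM=6
i=7 t=9 v=6: → [8,12); WM=7
i=8 t=9 v=7: → [8,12); WM=7
i=9 t=10 v=3: → [8,12); WM=8; [4,8) fires=3
i=10 t=14 v=6: → [12,16); WM=12; [8,12) fires=6
i=11 t=17 v=3: → [16,20); WM=15
i=12 t=12 v=6: → [12,16); WM=15
i=13 t=11 v=5: DROP (t<15-3); WM=15
i=14 t=18 v=1: → [16,20); WM=16; [12,16) fires=2
i=15 t=17 v=2: → [16,20); WM=16
i=16 t=12 v=7: DROP (t<16-3); WM=16
i=17 t=18 v=4: → [16,20); WM=16
i=18 t=19 v=5: → [16,20); WM=17
i=19 t=21 v=9: → [20,24); WM=19
i=20 t=25 v=7: → [24,28); WM=23; [16,20) fires=5
i=21 t=19 v=3: DROP (t<23-3); WM=23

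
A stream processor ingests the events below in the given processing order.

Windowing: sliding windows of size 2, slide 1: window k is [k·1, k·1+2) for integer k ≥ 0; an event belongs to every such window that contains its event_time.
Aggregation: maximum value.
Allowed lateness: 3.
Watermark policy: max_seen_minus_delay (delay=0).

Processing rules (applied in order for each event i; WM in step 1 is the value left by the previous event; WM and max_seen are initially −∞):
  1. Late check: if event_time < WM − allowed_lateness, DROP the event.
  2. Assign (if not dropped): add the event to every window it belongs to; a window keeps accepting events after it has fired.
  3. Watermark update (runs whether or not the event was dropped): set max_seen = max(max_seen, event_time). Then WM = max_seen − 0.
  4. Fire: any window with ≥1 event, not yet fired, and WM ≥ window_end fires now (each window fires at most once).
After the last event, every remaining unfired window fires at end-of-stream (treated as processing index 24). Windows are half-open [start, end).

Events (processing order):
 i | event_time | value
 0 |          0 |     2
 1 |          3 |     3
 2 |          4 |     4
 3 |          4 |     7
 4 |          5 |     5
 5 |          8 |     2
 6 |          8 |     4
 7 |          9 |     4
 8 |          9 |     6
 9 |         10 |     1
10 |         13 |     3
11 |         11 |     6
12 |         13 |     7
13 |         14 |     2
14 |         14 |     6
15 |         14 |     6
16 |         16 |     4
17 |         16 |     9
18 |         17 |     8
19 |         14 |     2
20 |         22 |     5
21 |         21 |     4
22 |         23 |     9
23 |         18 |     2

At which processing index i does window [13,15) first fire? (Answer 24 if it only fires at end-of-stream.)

i=0 t=0 v=2: → [0,2); WM=0
i=1 t=3 v=3: → [3,5),[2,4); WM=3; [0,2) fires=2
i=2 t=4 v=4: → [4,6),[3,5); WM=4; [2,4) fires=3
i=3 t=4 v=7: → [4,6),[3,5); WM=4
i=4 t=5 v=5: → [5,7),[4,6); WM=5; [3,5) fires=7
i=5 t=8 v=2: → [8,10),[7,9); WM=8; [4,6) fires=7 [5,7) fires=5
i=6 t=8 v=4: → [8,10),[7,9); WM=8
i=7 t=9 v=4: → [9,11),[8,10); WM=9; [7,9) fires=4
i=8 t=9 v=6: → [9,11),[8,10); WM=9
i=9 t=10 v=1: → [10,12),[9,11); WM=10; [8,10) fires=6
i=10 t=13 v=3: → [13,15),[12,14); WM=13; [9,11) fires=6 [10,12) fires=1
i=11 t=11 v=6: → [11,13),[10,12); WM=13; [11,13) fires=6
i=12 t=13 v=7: → [13,15),[12,14); WM=13
i=13 t=14 v=2: → [14,16),[13,15); WM=14; [12,14) fires=7
i=14 t=14 v=6: → [14,16),[13,15); WM=14
i=15 t=14 v=6: → [14,16),[13,15); WM=14
i=16 t=16 v=4: → [16,18),[15,17); WM=16; [13,15) fires=7 [14,16) fires=6
i=17 t=16 v=9: → [16,18),[15,17); WM=16
i=18 t=17 v=8: → [17,19),[16,18); WM=17; [15,17) fires=9
i=19 t=14 v=2: → [14,16),[13,15); WM=17
i=20 t=22 v=5: → [22,24),[21,23); WM=22; [16,18) fires=9 [17,19) fires=8
i=21 t=21 v=4: → [21,23),[20,22); WM=22; [20,22) fires=4
i=22 t=23 v=9: → [23,25),[22,24); WM=23; [21,23) fires=5
i=23 t=18 v=2: DROP (t<23-3); WM=23

16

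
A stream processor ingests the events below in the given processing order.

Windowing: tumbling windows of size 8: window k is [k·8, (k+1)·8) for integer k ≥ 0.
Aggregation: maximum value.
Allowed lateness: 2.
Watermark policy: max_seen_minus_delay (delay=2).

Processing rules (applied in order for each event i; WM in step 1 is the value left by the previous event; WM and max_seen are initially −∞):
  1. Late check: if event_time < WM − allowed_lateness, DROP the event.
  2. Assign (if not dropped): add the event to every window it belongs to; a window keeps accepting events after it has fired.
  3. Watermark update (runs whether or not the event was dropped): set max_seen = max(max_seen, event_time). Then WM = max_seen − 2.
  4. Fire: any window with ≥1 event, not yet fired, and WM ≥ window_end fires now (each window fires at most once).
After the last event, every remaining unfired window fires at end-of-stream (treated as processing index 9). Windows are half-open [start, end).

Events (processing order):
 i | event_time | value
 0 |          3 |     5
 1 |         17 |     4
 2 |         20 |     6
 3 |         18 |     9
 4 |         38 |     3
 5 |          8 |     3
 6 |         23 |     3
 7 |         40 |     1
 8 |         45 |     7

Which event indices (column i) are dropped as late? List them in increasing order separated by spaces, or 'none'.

5 6

i=0 t=3 v=5: → [0,8); WM=1
i=1 t=17 v=4: → [16,24); WM=15; [0,8) fires=5
i=2 t=20 v=6: → [16,24); WM=18
i=3 t=18 v=9: → [16,24); WM=18
i=4 t=38 v=3: → [32,40); WM=36; [16,24) fires=9
i=5 t=8 v=3: DROP (t<36-2); WM=36
i=6 t=23 v=3: DROP (t<36-2); WM=36
i=7 t=40 v=1: → [40,48); WM=38
i=8 t=45 v=7: → [40,48); WM=43; [32,40) fires=3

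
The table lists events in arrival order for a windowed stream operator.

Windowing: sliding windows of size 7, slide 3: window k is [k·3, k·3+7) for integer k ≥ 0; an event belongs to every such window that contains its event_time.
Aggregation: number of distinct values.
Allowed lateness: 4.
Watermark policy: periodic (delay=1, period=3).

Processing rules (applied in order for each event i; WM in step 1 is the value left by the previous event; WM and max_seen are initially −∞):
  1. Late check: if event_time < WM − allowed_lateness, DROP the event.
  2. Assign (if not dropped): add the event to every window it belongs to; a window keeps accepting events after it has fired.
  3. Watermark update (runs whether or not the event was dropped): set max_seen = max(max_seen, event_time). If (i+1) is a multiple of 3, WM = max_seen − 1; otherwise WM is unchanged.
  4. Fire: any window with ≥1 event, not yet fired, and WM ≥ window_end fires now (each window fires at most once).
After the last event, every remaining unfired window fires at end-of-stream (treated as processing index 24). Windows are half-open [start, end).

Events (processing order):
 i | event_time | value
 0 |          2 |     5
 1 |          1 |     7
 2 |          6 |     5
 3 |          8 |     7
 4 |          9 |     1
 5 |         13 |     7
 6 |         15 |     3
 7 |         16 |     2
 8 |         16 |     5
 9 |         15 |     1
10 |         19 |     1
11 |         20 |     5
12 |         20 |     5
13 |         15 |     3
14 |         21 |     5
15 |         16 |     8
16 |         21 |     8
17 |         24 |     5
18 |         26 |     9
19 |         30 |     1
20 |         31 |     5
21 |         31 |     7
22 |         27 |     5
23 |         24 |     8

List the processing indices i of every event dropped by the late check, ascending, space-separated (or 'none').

23

i=0 t=2 v=5: → [0,7); WM=−∞
i=1 t=1 v=7: → [0,7); WM=−∞
i=2 t=6 v=5: → [6,13),[3,10),[0,7); WM=5
i=3 t=8 v=7: → [6,13),[3,10); WM=5
i=4 t=9 v=1: → [9,16),[6,13),[3,10); WM=5
i=5 t=13 v=7: → [12,19),[9,16); WM=12; [0,7) fires=2 [3,10) fires=3
i=6 t=15 v=3: → [15,22),[12,19),[9,16); WM=12
i=7 t=16 v=2: → [15,22),[12,19); WM=12
i=8 t=16 v=5: → [15,22),[12,19); WM=15; [6,13) fires=3
i=9 t=15 v=1: → [15,22),[12,19),[9,16); WM=15
i=10 t=19 v=1: → [18,25),[15,22); WM=15
i=11 t=20 v=5: → [18,25),[15,22); WM=19; [9,16) fires=3 [12,19) fires=5
i=12 t=20 v=5: → [18,25),[15,22); WM=19
i=13 t=15 v=3: → [15,22),[12,19),[9,16); WM=19
i=14 t=21 v=5: → [21,28),[18,25),[15,22); WM=20
i=15 t=16 v=8: → [15,22),[12,19); WM=20
i=16 t=21 v=8: → [21,28),[18,25),[15,22); WM=20
i=17 t=24 v=5: → [24,31),[21,28),[18,25); WM=23; [15,22) fires=5
i=18 t=26 v=9: → [24,31),[21,28); WM=23
i=19 t=30 v=1: → [30,37),[27,34),[24,31); WM=23
i=20 t=31 v=5: → [30,37),[27,34); WM=30; [18,25) fires=3 [21,28) fires=3
i=21 t=31 v=7: → [30,37),[27,34); WM=30
i=22 t=27 v=5: → [27,34),[24,31),[21,28); WM=30
i=23 t=24 v=8: DROP (t<30-4); WM=30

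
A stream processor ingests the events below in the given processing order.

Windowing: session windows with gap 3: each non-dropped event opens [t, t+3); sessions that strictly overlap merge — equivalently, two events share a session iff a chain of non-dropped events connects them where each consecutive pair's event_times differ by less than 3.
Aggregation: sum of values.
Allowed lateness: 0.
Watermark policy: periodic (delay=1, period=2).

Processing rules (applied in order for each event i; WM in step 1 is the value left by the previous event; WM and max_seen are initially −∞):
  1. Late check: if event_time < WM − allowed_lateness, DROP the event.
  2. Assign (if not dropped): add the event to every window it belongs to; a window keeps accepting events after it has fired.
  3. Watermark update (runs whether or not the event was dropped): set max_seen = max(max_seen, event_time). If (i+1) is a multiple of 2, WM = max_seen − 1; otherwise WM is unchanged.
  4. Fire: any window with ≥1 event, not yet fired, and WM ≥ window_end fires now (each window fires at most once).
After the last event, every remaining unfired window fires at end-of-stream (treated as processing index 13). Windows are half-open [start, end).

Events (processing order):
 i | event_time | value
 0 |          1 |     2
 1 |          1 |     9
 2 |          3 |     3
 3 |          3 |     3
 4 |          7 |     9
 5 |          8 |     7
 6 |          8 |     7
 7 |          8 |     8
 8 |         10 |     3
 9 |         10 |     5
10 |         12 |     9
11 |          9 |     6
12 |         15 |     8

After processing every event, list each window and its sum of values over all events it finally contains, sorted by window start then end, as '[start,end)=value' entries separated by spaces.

i=0 t=1 v=2: → [1,4); WM=−∞
i=1 t=1 v=9: → [1,4); WM=0
i=2 t=3 v=3: → [1,6); WM=0
i=3 t=3 v=3: → [1,6); WM=2
i=4 t=7 v=9: → [7,10); WM=2
i=5 t=8 v=7: → [7,11); WM=7
i=6 t=8 v=7: → [7,11); WM=7
i=7 t=8 v=8: → [7,11); WM=7
i=8 t=10 v=3: → [7,13); WM=7
i=9 t=10 v=5: → [7,13); WM=9
i=10 t=12 v=9: → [7,15); WM=9
i=11 t=9 v=6: → [7,15); WM=11
i=12 t=15 v=8: → [15,18); WM=11

[1,6)=17 [7,15)=54 [15,18)=8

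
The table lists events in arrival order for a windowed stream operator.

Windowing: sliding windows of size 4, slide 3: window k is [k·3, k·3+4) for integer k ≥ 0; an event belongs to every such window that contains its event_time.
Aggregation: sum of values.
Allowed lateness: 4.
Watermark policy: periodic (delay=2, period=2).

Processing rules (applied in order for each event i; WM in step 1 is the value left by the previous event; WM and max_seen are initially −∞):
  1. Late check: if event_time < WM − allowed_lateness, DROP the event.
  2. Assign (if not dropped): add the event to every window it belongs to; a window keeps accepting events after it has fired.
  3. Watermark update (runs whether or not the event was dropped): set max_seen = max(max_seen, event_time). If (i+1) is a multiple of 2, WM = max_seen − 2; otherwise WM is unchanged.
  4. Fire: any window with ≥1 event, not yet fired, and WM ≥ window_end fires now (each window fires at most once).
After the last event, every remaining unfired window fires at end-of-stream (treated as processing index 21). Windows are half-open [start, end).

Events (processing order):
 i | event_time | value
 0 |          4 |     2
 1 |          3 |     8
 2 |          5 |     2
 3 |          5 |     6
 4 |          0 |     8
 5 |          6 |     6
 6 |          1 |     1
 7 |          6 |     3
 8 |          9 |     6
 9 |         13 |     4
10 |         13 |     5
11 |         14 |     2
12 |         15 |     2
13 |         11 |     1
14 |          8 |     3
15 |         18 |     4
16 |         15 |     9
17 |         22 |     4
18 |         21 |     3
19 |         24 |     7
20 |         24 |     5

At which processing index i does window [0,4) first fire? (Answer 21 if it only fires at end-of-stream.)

5

i=0 t=4 v=2: → [3,7); WM=−∞
i=1 t=3 v=8: → [3,7),[0,4); WM=2
i=2 t=5 v=2: → [3,7); WM=2
i=3 t=5 v=6: → [3,7); WM=3
i=4 t=0 v=8: → [0,4); WM=3
i=5 t=6 v=6: → [6,10),[3,7); WM=4; [0,4) fires=16
i=6 t=1 v=1: → [0,4); WM=4
i=7 t=6 v=3: → [6,10),[3,7); WM=4
i=8 t=9 v=6: → [9,13),[6,10); WM=4
i=9 t=13 v=4: → [12,16); WM=11; [3,7) fires=27 [6,10) fires=15
i=10 t=13 v=5: → [12,16); WM=11
i=11 t=14 v=2: → [12,16); WM=12
i=12 t=15 v=2: → [15,19),[12,16); WM=12
i=13 t=11 v=1: → [9,13); WM=13; [9,13) fires=7
i=14 t=8 v=3: DROP (t<13-4); WM=13
i=15 t=18 v=4: → [18,22),[15,19); WM=16; [12,16) fires=13
i=16 t=15 v=9: → [15,19),[12,16); WM=16
i=17 t=22 v=4: → [21,25); WM=20; [15,19) fires=15
i=18 t=21 v=3: → [21,25),[18,22); WM=20
i=19 t=24 v=7: → [24,28),[21,25); WM=22; [18,22) fires=7
i=20 t=24 v=5: → [24,28),[21,25); WM=22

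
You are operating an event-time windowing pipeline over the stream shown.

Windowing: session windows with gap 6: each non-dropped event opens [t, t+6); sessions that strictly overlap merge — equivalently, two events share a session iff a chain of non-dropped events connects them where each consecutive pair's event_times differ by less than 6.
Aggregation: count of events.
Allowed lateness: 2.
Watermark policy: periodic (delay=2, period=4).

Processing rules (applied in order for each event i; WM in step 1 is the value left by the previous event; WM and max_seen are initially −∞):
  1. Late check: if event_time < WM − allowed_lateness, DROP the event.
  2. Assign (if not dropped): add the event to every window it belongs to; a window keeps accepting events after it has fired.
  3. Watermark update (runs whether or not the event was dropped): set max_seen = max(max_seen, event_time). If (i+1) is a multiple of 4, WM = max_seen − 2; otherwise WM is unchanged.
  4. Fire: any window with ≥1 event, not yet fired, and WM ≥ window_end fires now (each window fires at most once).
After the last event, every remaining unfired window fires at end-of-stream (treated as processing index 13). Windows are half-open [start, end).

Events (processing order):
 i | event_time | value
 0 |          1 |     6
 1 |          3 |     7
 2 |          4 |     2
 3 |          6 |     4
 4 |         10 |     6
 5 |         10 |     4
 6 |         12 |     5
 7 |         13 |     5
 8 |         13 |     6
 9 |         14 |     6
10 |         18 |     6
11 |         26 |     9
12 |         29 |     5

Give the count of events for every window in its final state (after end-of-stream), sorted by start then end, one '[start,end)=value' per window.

i=0 t=1 v=6: → [1,7); WM=−∞
i=1 t=3 v=7: → [1,9); WM=−∞
i=2 t=4 v=2: → [1,10); WM=−∞
i=3 t=6 v=4: → [1,12); WM=4
i=4 t=10 v=6: → [1,16); WM=4
i=5 t=10 v=4: → [1,16); WM=4
i=6 t=12 v=5: → [1,18); WM=4
i=7 t=13 v=5: → [1,19); WM=11
i=8 t=13 v=6: → [1,19); WM=11
i=9 t=14 v=6: → [1,20); WM=11
i=10 t=18 v=6: → [1,24); WM=11
i=11 t=26 v=9: → [26,32); WM=24
i=12 t=29 v=5: → [26,35); WM=24

[1,24)=11 [26,35)=2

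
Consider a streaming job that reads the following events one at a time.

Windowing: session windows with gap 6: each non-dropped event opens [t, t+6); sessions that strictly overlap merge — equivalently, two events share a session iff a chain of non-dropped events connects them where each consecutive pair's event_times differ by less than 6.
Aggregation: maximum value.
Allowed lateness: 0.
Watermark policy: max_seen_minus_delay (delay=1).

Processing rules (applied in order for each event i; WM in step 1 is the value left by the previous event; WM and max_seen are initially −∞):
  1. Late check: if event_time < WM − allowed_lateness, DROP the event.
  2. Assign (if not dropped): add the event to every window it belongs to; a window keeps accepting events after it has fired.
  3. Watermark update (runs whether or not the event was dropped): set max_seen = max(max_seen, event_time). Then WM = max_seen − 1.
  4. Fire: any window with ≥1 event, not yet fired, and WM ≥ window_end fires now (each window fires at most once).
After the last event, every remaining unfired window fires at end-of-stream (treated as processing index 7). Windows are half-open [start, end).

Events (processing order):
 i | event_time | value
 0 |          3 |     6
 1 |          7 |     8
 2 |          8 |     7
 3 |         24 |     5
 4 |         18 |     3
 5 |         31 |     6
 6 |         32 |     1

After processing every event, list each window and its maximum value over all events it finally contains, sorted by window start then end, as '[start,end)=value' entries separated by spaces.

i=0 t=3 v=6: → [3,9); WM=2
i=1 t=7 v=8: → [3,13); WM=6
i=2 t=8 v=7: → [3,14); WM=7
i=3 t=24 v=5: → [24,30); WM=23
i=4 t=18 v=3: DROP (t<23-0); WM=23
i=5 t=31 v=6: → [31,37); WM=30
i=6 t=32 v=1: → [31,38); WM=31

[3,14)=8 [24,30)=5 [31,38)=6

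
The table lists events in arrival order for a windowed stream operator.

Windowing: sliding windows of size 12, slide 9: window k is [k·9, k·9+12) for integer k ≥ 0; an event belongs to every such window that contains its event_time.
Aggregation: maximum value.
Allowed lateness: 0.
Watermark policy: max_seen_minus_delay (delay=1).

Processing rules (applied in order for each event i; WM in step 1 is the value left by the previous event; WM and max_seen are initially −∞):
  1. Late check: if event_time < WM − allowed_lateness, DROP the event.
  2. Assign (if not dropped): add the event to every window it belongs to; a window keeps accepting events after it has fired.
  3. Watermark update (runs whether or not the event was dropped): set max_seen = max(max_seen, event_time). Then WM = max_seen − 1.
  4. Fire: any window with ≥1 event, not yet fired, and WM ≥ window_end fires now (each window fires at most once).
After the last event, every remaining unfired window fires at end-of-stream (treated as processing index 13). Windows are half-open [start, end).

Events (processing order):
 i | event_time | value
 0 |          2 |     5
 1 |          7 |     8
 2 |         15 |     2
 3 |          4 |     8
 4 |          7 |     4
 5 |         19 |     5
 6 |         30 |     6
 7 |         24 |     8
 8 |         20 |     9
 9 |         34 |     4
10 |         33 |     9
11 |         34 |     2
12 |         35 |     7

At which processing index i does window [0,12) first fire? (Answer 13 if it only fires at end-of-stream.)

2

i=0 t=2 v=5: → [0,12); WM=1
i=1 t=7 v=8: → [0,12); WM=6
i=2 t=15 v=2: → [9,21); WM=14; [0,12) fires=8
i=3 t=4 v=8: DROP (t<14-0); WM=14
i=4 t=7 v=4: DROP (t<14-0); WM=14
i=5 t=19 v=5: → [18,30),[9,21); WM=18
i=6 t=30 v=6: → [27,39); WM=29; [9,21) fires=5
i=7 t=24 v=8: DROP (t<29-0); WM=29
i=8 t=20 v=9: DROP (t<29-0); WM=29
i=9 t=34 v=4: → [27,39); WM=33; [18,30) fires=5
i=10 t=33 v=9: → [27,39); WM=33
i=11 t=34 v=2: → [27,39); WM=33
i=12 t=35 v=7: → [27,39); WM=34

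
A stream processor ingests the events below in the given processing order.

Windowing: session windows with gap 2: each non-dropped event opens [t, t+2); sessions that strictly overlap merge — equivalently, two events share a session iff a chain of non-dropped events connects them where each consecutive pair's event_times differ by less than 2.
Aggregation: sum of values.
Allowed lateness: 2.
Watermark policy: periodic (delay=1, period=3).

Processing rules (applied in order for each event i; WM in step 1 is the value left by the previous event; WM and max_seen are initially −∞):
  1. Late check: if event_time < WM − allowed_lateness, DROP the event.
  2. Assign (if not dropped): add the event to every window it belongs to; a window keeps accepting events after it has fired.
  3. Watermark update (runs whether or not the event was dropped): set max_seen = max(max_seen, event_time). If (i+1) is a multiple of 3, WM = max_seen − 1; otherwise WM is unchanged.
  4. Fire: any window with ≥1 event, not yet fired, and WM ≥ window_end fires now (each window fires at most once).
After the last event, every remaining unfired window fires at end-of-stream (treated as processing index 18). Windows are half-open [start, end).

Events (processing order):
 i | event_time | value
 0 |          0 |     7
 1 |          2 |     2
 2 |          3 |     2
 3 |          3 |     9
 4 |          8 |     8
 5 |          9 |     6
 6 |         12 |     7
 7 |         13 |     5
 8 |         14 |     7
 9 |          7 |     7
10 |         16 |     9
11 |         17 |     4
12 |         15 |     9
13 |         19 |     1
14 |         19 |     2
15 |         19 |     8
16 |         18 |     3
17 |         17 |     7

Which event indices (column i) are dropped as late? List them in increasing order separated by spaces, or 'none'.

i=0 t=0 v=7: → [0,2); WM=−∞
i=1 t=2 v=2: → [2,4); WM=−∞
i=2 t=3 v=2: → [2,5); WM=2
i=3 t=3 v=9: → [2,5); WM=2
i=4 t=8 v=8: → [8,10); WM=2
i=5 t=9 v=6: → [8,11); WM=8
i=6 t=12 v=7: → [12,14); WM=8
i=7 t=13 v=5: → [12,15); WM=8
i=8 t=14 v=7: → [12,16); WM=13
i=9 t=7 v=7: DROP (t<13-2); WM=13
i=10 t=16 v=9: → [16,18); WM=13
i=11 t=17 v=4: → [16,19); WM=16
i=12 t=15 v=9: → [12,19); WM=16
i=13 t=19 v=1: → [19,21); WM=16
i=14 t=19 v=2: → [19,21); WM=18
i=15 t=19 v=8: → [19,21); WM=18
i=16 t=18 v=3: → [12,21); WM=18
i=17 t=17 v=7: → [12,21); WM=18

9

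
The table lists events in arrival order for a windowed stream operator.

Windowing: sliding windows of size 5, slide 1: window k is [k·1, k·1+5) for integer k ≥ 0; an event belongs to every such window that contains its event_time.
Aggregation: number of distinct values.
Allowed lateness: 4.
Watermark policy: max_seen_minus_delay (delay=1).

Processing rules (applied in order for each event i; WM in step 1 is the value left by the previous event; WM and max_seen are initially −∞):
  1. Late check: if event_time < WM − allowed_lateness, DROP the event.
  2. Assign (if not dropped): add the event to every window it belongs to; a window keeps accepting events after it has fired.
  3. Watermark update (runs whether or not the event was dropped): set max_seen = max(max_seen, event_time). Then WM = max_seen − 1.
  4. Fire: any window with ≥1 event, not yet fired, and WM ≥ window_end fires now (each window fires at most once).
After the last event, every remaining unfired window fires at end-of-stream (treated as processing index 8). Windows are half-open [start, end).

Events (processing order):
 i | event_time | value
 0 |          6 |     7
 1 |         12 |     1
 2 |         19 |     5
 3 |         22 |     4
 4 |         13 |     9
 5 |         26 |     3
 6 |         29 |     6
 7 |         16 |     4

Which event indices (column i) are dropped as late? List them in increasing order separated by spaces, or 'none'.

4 7

i=0 t=6 v=7: → [6,11),[5,10),[4,9),[3,8),[2,7); WM=5
i=1 t=12 v=1: → [12,17),[11,16),[10,15),[9,14),[8,13); WM=11; [2,7) fires=1 [3,8) fires=1 [4,9) fires=1 [5,10) fires=1 [6,11) fires=1
i=2 t=19 v=5: → [19,24),[18,23),[17,22),[16,21),[15,20); WM=18; [8,13) fires=1 [9,14) fires=1 [10,15) fires=1 [11,16) fires=1 [12,17) fires=1
i=3 t=22 v=4: → [22,27),[21,26),[20,25),[19,24),[18,23); WM=21; [15,20) fires=1 [16,21) fires=1
i=4 t=13 v=9: DROP (t<21-4); WM=21
i=5 t=26 v=3: → [26,31),[25,30),[24,29),[23,28),[22,27); WM=25; [17,22) fires=1 [18,23) fires=2 [19,24) fires=2 [20,25) fires=1
i=6 t=29 v=6: → [29,34),[28,33),[27,32),[26,31),[25,30); WM=28; [21,26) fires=1 [22,27) fires=2 [23,28) fires=1
i=7 t=16 v=4: DROP (t<28-4); WM=28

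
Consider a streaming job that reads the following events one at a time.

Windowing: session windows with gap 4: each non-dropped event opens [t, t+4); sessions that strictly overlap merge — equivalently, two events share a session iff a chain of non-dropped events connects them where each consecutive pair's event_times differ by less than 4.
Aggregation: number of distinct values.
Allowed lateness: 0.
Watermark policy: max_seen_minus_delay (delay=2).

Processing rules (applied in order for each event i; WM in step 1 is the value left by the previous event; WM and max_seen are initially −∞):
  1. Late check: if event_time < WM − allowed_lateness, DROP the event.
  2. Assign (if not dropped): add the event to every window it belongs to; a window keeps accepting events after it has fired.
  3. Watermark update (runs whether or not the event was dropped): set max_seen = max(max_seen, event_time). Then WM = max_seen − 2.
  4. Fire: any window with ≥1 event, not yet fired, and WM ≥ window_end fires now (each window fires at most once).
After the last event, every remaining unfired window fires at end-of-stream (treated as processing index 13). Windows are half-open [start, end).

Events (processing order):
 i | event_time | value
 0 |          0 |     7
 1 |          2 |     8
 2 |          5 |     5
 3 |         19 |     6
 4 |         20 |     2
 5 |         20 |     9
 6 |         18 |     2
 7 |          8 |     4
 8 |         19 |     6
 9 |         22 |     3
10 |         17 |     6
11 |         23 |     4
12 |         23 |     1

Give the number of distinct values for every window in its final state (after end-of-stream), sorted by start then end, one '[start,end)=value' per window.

[0,9)=3 [18,27)=6

i=0 t=0 v=7: → [0,4); WM=-2
i=1 t=2 v=8: → [0,6); WM=0
i=2 t=5 v=5: → [0,9); WM=3
i=3 t=19 v=6: → [19,23); WM=17
i=4 t=20 v=2: → [19,24); WM=18
i=5 t=20 v=9: → [19,24); WM=18
i=6 t=18 v=2: → [18,24); WM=18
i=7 t=8 v=4: DROP (t<18-0); WM=18
i=8 t=19 v=6: → [18,24); WM=18
i=9 t=22 v=3: → [18,26); WM=20
i=10 t=17 v=6: DROP (t<20-0); WM=20
i=11 t=23 v=4: → [18,27); WM=21
i=12 t=23 v=1: → [18,27); WM=21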